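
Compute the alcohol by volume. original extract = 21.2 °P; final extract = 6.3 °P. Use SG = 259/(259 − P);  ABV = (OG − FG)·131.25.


OG = 259/(259 − 21.2) = 1.0892
FG = 259/(259 − 6.3) = 1.0249
ABV = (1.0892 − 1.0249)·131.25

8.4288 % ABV


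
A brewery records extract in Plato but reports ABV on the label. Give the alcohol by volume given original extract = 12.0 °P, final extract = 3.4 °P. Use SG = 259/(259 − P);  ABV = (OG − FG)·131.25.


OG = 259/(259 − 12.0) = 1.0486
FG = 259/(259 − 3.4) = 1.0133
ABV = (1.0486 − 1.0133)·131.25

4.6306 % ABV


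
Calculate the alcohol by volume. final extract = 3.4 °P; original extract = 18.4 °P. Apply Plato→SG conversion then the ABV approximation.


SG = 259/(259 − P);  ABV = (OG − FG)·131.25
OG = 259/(259 − 18.4) = 1.0765
FG = 259/(259 − 3.4) = 1.0133
ABV = (1.0765 − 1.0133)·131.25

8.2915 % ABV


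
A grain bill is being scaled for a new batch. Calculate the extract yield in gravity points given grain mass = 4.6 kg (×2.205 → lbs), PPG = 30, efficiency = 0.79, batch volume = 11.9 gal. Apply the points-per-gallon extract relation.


points = lbs × PPG × eff / vol
lbs = 4.6 × 2.205 = 10.1430
points = 10.1430 × 30 × 0.79 / 11.9

20.2008 points


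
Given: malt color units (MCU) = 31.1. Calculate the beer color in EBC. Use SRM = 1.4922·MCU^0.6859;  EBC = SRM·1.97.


SRM = 1.4922·31.1^0.6859 = 15.7656
EBC = 15.7656·1.97

31.0583 EBC


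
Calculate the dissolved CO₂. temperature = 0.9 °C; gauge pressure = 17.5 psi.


vols = (P + 14.695)·(0.01821 + 0.09011·e^(−0.04·T))
vols = (17.5 + 14.695)·(0.01821 + 0.09011·e^(−0.04·0.9))

3.3848 volumes


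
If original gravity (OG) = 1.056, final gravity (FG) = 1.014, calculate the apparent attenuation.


AA = (OG − FG)/(OG − 1) · 100
AA = (1.056 − 1.014)/(1.056 − 1) · 100

75.0000 %


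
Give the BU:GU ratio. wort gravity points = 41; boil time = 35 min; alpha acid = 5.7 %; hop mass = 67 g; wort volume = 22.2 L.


U = 1.65·0.000125^(GP/1000)·(1−e^(−0.04t))/4.15;  IBU = (α/100)·m·U·1000/V;  BU:GU = IBU/GP
U = 1.65·0.000125^(41/1000)·(1−e^(−0.04·35))/4.15 = 0.2072
IBU = (5.7/100)·67·0.2072·1000/22.2 = 35.6478
BU:GU = 35.6478/41

0.8695


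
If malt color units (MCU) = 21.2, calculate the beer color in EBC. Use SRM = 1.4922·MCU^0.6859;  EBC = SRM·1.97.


SRM = 1.4922·21.2^0.6859 = 12.1216
EBC = 12.1216·1.97

23.8796 EBC


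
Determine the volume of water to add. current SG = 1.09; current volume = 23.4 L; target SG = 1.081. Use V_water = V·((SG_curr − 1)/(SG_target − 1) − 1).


V_water = 23.4·((1.09 − 1)/(1.081 − 1) − 1)

2.6000 L


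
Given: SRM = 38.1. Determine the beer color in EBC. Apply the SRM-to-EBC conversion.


EBC = SRM · 1.97
EBC = 38.1 · 1.97

75.0570 EBC


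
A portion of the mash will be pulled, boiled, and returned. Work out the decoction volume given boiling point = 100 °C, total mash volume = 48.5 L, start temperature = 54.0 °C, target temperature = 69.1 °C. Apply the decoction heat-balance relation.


V_dec = V_total·(T_target − T_start)/(T_boil − T_start)
V_dec = 48.5·(69.1 − 54.0)/(100 − 54.0)

15.9207 L


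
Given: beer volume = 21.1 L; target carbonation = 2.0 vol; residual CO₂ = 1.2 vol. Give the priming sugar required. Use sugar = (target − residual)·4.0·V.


sugar = (2.0 − 1.2)·4.0·21.1

67.5200 g


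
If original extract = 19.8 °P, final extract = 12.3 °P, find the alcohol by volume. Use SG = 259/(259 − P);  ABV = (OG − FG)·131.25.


OG = 259/(259 − 19.8) = 1.0828
FG = 259/(259 − 12.3) = 1.0499
ABV = (1.0828 − 1.0499)·131.25

4.3205 % ABV


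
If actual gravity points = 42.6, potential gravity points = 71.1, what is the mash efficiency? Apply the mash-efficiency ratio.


efficiency = actual / potential × 100
efficiency = 42.6 / 71.1 × 100

59.9156 %


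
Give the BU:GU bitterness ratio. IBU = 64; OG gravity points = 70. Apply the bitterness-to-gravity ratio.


BU:GU = IBU / OG_points
BU:GU = 64 / 70

0.9143


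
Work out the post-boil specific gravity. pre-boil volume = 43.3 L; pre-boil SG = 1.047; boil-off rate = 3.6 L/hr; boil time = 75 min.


V_post = V_pre − rate·(t/60);  SG_post = 1 + (SG_pre−1)·V_pre/V_post
V_post = 43.3 − 3.6·(75/60) = 38.8000
SG_post = 1 + (1.047 − 1)·43.3/38.8000

1.0525


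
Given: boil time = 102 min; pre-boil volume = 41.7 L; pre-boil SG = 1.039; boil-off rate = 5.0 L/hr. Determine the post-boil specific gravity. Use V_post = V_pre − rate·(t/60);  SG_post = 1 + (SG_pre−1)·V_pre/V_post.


V_post = 41.7 − 5.0·(102/60) = 33.2000
SG_post = 1 + (1.039 − 1)·41.7/33.2000

1.0490


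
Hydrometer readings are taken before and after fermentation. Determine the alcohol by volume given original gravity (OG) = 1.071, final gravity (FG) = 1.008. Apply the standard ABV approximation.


ABV = (OG − FG) · 131.25
ABV = (1.071 − 1.008) · 131.25

8.2687 % ABV


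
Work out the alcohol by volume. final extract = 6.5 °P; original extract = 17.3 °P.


SG = 259/(259 − P);  ABV = (OG − FG)·131.25
OG = 259/(259 − 17.3) = 1.0716
FG = 259/(259 − 6.5) = 1.0257
ABV = (1.0716 − 1.0257)·131.25

6.0157 % ABV


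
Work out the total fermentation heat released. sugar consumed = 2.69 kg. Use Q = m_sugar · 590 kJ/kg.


Q = 2.69 · 590

1587.1000 kJ


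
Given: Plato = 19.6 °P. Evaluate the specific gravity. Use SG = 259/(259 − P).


SG = 259/(259 − 19.6)

1.0819


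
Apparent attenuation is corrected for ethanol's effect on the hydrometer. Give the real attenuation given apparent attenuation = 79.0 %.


RA = AA · 0.8192
RA = 79.0 · 0.8192

64.7168 %


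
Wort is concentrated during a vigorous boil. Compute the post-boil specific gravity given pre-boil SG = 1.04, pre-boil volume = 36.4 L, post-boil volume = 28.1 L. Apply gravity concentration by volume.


SG_post = 1 + (SG_pre − 1)·V_pre/V_post
pts_pre = (1.04 − 1)·1000 = 40.0000
pts_post = 40.0000·36.4/28.1 = 51.8149
SG_post = 1 + 51.8149/1000

1.0518


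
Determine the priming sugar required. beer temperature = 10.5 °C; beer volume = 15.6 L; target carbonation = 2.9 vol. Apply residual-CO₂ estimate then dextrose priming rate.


residual = 14.695·(0.01821 + 0.09011·e^(−0.04·T));  sugar = (target − residual)·4.0·V
residual = 14.695·(0.01821 + 0.09011·e^(−0.04·10.5)) = 1.1376
sugar = (2.9 − 1.1376)·4.0·15.6

109.9716 g


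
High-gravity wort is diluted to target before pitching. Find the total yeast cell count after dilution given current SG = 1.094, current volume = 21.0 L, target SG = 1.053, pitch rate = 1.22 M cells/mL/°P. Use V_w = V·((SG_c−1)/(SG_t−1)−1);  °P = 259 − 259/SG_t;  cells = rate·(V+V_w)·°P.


V_w = 21.0·((1.094−1)/(1.053−1)−1) = 16.2453
V_final = 21.0 + 16.2453 = 37.2453
°P = 259 − 259/1.053 = 13.0361
cells = 1.22·37.2453·13.0361

592.3500 billion cells


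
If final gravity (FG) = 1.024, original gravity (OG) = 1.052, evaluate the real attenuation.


AA = (OG−FG)/(OG−1)·100;  RA = AA·0.8192
AA = (1.052 − 1.024)/(1.052 − 1)·100 = 53.8462
RA = 53.8462·0.8192

44.1108 %


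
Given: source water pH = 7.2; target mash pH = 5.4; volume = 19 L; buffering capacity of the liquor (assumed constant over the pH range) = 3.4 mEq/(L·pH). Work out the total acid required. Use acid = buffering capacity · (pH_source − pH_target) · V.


acid = 3.4 · (7.2 − 5.4) · 19

116.2800 mEq


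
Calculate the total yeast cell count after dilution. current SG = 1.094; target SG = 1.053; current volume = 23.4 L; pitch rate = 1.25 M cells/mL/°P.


V_w = V·((SG_c−1)/(SG_t−1)−1);  °P = 259 − 259/SG_t;  cells = rate·(V+V_w)·°P
V_w = 23.4·((1.094−1)/(1.053−1)−1) = 18.1019
V_final = 23.4 + 18.1019 = 41.5019
°P = 259 − 259/1.053 = 13.0361
cells = 1.25·41.5019·13.0361

676.2778 billion cells


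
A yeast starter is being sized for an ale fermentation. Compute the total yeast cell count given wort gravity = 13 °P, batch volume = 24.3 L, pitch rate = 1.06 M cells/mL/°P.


cells (billions) = rate · V_L · °P
cells = 1.06 · 24.3 · 13

334.8540 billion cells


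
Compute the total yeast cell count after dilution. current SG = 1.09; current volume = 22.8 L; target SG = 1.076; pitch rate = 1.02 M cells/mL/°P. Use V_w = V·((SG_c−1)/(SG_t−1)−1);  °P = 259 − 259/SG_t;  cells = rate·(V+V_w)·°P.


V_w = 22.8·((1.09−1)/(1.076−1)−1) = 4.2000
V_final = 22.8 + 4.2000 = 27.0000
°P = 259 − 259/1.076 = 18.2937
cells = 1.02·27.0000·18.2937

503.8080 billion cells


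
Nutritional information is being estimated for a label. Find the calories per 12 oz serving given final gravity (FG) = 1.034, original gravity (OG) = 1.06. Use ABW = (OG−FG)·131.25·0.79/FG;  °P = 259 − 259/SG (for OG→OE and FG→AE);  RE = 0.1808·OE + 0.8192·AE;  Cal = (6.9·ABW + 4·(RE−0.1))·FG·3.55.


ABW = (1.06 − 1.034)·131.25·0.79/1.034 = 2.6072
OE = 259 − 259/1.06 = 14.6604 °P
AE = 259 − 259/1.034 = 8.5164 °P
RE = 0.1808·14.6604 + 0.8192·8.5164 = 9.6273 °P
Cal = (6.9·2.6072 + 4·(9.6273−0.1))·1.034·3.55

205.9224 kcal


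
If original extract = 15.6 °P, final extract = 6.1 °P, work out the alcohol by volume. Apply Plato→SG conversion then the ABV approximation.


SG = 259/(259 − P);  ABV = (OG − FG)·131.25
OG = 259/(259 − 15.6) = 1.0641
FG = 259/(259 − 6.1) = 1.0241
ABV = (1.0641 − 1.0241)·131.25

5.2463 % ABV


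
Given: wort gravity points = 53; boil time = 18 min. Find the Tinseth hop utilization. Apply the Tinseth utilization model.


U = 1.65·0.000125^(GP/1000) · (1 − e^(−0.04·t))/4.15
bigness = 1.65·0.000125^(53/1000) = 1.0248
boil_factor = (1 − e^(−0.04·18))/4.15 = 0.1237
U = 1.0248 · 0.1237

0.1267


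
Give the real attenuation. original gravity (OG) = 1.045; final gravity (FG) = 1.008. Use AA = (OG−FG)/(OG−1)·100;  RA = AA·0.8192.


AA = (1.045 − 1.008)/(1.045 − 1)·100 = 82.2222
RA = 82.2222·0.8192

67.3564 %


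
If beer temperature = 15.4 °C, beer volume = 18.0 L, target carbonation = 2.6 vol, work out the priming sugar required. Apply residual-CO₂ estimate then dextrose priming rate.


residual = 14.695·(0.01821 + 0.09011·e^(−0.04·T));  sugar = (target − residual)·4.0·V
residual = 14.695·(0.01821 + 0.09011·e^(−0.04·15.4)) = 0.9828
sugar = (2.6 − 0.9828)·4.0·18.0

116.4399 g


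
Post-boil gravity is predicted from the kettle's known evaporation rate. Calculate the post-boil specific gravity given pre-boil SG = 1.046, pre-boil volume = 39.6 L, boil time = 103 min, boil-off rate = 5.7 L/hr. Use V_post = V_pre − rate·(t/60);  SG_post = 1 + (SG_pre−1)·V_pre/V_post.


V_post = 39.6 − 5.7·(103/60) = 29.8150
SG_post = 1 + (1.046 − 1)·39.6/29.8150

1.0611


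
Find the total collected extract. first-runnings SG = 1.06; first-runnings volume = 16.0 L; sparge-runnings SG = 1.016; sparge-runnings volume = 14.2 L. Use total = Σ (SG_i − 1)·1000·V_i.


first = (1.06 − 1)·1000·16.0 = 960.0000
sparge = (1.016 − 1)·1000·14.2 = 227.2000
total = 960.0000 + 227.2000

1187.2000 gravity·L


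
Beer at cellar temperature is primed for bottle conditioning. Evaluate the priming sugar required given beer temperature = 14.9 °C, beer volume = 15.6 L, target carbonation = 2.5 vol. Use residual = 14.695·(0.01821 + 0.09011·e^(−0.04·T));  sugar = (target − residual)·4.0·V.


residual = 14.695·(0.01821 + 0.09011·e^(−0.04·14.9)) = 0.9972
sugar = (2.5 − 0.9972)·4.0·15.6

93.7731 g


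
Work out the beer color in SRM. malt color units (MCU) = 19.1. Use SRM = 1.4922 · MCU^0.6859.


SRM = 1.4922 · 19.1^0.6859

11.2846 SRM


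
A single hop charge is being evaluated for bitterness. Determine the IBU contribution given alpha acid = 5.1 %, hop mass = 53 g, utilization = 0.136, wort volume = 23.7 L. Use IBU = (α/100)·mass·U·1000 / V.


IBU = (5.1/100)·53·0.136·1000 / 23.7

15.5109 IBU


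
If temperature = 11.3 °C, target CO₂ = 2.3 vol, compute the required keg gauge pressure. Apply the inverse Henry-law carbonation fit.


psi = vols/(0.01821 + 0.09011·e^(−0.04·T)) − 14.695
psi = 2.3/(0.01821 + 0.09011·e^(−0.04·11.3)) − 14.695

15.7477 psi


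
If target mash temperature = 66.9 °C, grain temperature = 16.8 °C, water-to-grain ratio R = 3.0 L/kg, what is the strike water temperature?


T_strike = (0.41/R)·(T_mash − T_grain) + T_mash
T_strike = (0.41/3.0)·(66.9 − 16.8) + 66.9

73.7470 °C


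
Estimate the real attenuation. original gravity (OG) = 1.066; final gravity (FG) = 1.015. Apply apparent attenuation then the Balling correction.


AA = (OG−FG)/(OG−1)·100;  RA = AA·0.8192
AA = (1.066 − 1.015)/(1.066 − 1)·100 = 77.2727
RA = 77.2727·0.8192

63.3018 %


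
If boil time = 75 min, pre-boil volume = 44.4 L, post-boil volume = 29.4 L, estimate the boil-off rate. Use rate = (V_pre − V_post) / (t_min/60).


rate = (44.4 − 29.4) / (75/60)

12.0000 L/hr


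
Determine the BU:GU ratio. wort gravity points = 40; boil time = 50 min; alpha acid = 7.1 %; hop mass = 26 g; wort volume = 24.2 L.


U = 1.65·0.000125^(GP/1000)·(1−e^(−0.04t))/4.15;  IBU = (α/100)·m·U·1000/V;  BU:GU = IBU/GP
U = 1.65·0.000125^(40/1000)·(1−e^(−0.04·50))/4.15 = 0.2400
IBU = (7.1/100)·26·0.2400·1000/24.2 = 18.3053
BU:GU = 18.3053/40

0.4576


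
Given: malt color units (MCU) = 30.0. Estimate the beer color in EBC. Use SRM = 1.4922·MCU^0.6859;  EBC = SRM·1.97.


SRM = 1.4922·30.0^0.6859 = 15.3810
EBC = 15.3810·1.97

30.3006 EBC


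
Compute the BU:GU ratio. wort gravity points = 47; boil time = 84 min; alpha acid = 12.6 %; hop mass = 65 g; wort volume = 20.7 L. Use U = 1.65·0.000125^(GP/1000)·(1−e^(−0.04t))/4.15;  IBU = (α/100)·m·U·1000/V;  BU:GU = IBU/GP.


U = 1.65·0.000125^(47/1000)·(1−e^(−0.04·84))/4.15 = 0.2516
IBU = (12.6/100)·65·0.2516·1000/20.7 = 99.5292
BU:GU = 99.5292/47

2.1176


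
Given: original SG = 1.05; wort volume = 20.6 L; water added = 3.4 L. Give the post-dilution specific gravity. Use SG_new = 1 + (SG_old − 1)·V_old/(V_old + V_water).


pts = (1.05 − 1)·1000·20.6/(20.6 + 3.4) = 42.9167
SG_new = 1 + 42.9167/1000

1.0429


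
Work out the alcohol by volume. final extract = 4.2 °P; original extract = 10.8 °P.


SG = 259/(259 − P);  ABV = (OG − FG)·131.25
OG = 259/(259 − 10.8) = 1.0435
FG = 259/(259 − 4.2) = 1.0165
ABV = (1.0435 − 1.0165)·131.25

3.5477 % ABV


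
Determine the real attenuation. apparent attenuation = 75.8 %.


RA = AA · 0.8192
RA = 75.8 · 0.8192

62.0954 %


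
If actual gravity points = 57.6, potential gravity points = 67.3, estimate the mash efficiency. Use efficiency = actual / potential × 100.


efficiency = 57.6 / 67.3 × 100

85.5869 %


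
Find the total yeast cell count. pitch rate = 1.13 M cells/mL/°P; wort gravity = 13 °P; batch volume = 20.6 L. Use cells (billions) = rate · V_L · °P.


cells = 1.13 · 20.6 · 13

302.6140 billion cells


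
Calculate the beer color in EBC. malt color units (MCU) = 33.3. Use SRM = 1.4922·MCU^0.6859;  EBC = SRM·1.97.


SRM = 1.4922·33.3^0.6859 = 16.5223
EBC = 16.5223·1.97

32.5490 EBC


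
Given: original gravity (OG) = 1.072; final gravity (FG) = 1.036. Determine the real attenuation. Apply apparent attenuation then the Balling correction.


AA = (OG−FG)/(OG−1)·100;  RA = AA·0.8192
AA = (1.072 − 1.036)/(1.072 − 1)·100 = 50.0000
RA = 50.0000·0.8192

40.9600 %


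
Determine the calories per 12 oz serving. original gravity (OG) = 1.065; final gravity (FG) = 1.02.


ABW = (OG−FG)·131.25·0.79/FG;  °P = 259 − 259/SG (for OG→OE and FG→AE);  RE = 0.1808·OE + 0.8192·AE;  Cal = (6.9·ABW + 4·(RE−0.1))·FG·3.55
ABW = (1.065 − 1.02)·131.25·0.79/1.02 = 4.5744
OE = 259 − 259/1.065 = 15.8075 °P
AE = 259 − 259/1.02 = 5.0784 °P
RE = 0.1808·15.8075 + 0.8192·5.0784 = 7.0182 °P
Cal = (6.9·4.5744 + 4·(7.0182−0.1))·1.02·3.55

214.4961 kcal


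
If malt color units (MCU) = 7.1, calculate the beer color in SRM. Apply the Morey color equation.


SRM = 1.4922 · MCU^0.6859
SRM = 1.4922 · 7.1^0.6859

5.7241 SRM


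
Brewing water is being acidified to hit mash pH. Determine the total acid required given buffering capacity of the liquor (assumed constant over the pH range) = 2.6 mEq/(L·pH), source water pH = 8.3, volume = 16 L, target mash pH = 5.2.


acid = buffering capacity · (pH_source − pH_target) · V
acid = 2.6 · (8.3 − 5.2) · 16

128.9600 mEq


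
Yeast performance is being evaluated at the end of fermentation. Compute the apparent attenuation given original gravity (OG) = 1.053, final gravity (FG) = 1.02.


AA = (OG − FG)/(OG − 1) · 100
AA = (1.053 − 1.02)/(1.053 − 1) · 100

62.2642 %


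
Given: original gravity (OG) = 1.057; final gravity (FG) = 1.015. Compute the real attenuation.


AA = (OG−FG)/(OG−1)·100;  RA = AA·0.8192
AA = (1.057 − 1.015)/(1.057 − 1)·100 = 73.6842
RA = 73.6842·0.8192

60.3621 %


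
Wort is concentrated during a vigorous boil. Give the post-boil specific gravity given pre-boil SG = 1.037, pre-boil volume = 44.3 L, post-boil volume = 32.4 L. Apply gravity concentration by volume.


SG_post = 1 + (SG_pre − 1)·V_pre/V_post
pts_pre = (1.037 − 1)·1000 = 37.0000
pts_post = 37.0000·44.3/32.4 = 50.5895
SG_post = 1 + 50.5895/1000

1.0506


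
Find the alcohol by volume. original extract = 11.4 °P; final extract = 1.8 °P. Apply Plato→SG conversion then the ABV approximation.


SG = 259/(259 − P);  ABV = (OG − FG)·131.25
OG = 259/(259 − 11.4) = 1.0460
FG = 259/(259 − 1.8) = 1.0070
ABV = (1.0460 − 1.0070)·131.25

5.1245 % ABV


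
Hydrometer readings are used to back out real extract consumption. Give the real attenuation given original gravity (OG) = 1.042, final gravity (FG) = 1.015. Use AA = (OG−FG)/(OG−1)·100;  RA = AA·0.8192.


AA = (1.042 − 1.015)/(1.042 − 1)·100 = 64.2857
RA = 64.2857·0.8192

52.6629 %


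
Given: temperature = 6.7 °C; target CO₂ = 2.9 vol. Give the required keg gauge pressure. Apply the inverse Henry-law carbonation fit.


psi = vols/(0.01821 + 0.09011·e^(−0.04·T)) − 14.695
psi = 2.9/(0.01821 + 0.09011·e^(−0.04·6.7)) − 14.695

18.5864 psi


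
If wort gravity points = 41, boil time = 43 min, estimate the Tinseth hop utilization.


U = 1.65·0.000125^(GP/1000) · (1 − e^(−0.04·t))/4.15
bigness = 1.65·0.000125^(41/1000) = 1.1415
boil_factor = (1 − e^(−0.04·43))/4.15 = 0.1978
U = 1.1415 · 0.1978

0.2258


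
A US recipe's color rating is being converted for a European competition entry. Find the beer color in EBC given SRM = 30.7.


EBC = SRM · 1.97
EBC = 30.7 · 1.97

60.4790 EBC


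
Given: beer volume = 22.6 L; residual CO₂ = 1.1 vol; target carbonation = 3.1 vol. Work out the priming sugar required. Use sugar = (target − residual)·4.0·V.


sugar = (3.1 − 1.1)·4.0·22.6

180.8000 g


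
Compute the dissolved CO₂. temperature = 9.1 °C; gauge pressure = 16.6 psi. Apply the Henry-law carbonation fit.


vols = (P + 14.695)·(0.01821 + 0.09011·e^(−0.04·T))
vols = (16.6 + 14.695)·(0.01821 + 0.09011·e^(−0.04·9.1))

2.5295 volumes


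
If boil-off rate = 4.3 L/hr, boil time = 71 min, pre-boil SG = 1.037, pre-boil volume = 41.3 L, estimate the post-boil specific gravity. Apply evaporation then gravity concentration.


V_post = V_pre − rate·(t/60);  SG_post = 1 + (SG_pre−1)·V_pre/V_post
V_post = 41.3 − 4.3·(71/60) = 36.2117
SG_post = 1 + (1.037 − 1)·41.3/36.2117

1.0422


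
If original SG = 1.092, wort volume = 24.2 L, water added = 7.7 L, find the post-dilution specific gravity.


SG_new = 1 + (SG_old − 1)·V_old/(V_old + V_water)
pts = (1.092 − 1)·1000·24.2/(24.2 + 7.7) = 69.7931
SG_new = 1 + 69.7931/1000

1.0698


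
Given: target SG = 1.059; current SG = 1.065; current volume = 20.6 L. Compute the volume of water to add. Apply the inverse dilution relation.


V_water = V·((SG_curr − 1)/(SG_target − 1) − 1)
V_water = 20.6·((1.065 − 1)/(1.059 − 1) − 1)

2.0949 L


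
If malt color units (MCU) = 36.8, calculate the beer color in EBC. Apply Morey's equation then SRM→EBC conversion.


SRM = 1.4922·MCU^0.6859;  EBC = SRM·1.97
SRM = 1.4922·36.8^0.6859 = 17.6947
EBC = 17.6947·1.97

34.8585 EBC


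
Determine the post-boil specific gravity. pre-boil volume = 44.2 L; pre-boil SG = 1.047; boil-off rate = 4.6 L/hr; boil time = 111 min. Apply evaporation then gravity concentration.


V_post = V_pre − rate·(t/60);  SG_post = 1 + (SG_pre−1)·V_pre/V_post
V_post = 44.2 − 4.6·(111/60) = 35.6900
SG_post = 1 + (1.047 − 1)·44.2/35.6900

1.0582


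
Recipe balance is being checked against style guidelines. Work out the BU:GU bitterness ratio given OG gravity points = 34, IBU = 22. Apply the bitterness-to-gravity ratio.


BU:GU = IBU / OG_points
BU:GU = 22 / 34

0.6471


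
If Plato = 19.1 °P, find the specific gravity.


SG = 259/(259 − P)
SG = 259/(259 − 19.1)

1.0796


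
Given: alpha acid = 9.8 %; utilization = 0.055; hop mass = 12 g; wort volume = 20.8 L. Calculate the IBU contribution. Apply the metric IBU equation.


IBU = (α/100)·mass·U·1000 / V
IBU = (9.8/100)·12·0.055·1000 / 20.8

3.1096 IBU


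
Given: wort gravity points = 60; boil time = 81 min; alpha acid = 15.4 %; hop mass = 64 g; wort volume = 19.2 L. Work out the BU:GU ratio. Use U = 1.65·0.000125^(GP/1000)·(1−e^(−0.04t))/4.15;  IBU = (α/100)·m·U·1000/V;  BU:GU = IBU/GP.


U = 1.65·0.000125^(60/1000)·(1−e^(−0.04·81))/4.15 = 0.2228
IBU = (15.4/100)·64·0.2228·1000/19.2 = 114.3666
BU:GU = 114.3666/60

1.9061


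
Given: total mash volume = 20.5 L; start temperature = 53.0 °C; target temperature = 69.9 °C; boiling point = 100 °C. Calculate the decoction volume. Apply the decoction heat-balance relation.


V_dec = V_total·(T_target − T_start)/(T_boil − T_start)
V_dec = 20.5·(69.9 − 53.0)/(100 − 53.0)

7.3713 L


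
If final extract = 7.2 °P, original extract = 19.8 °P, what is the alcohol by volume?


SG = 259/(259 − P);  ABV = (OG − FG)·131.25
OG = 259/(259 − 19.8) = 1.0828
FG = 259/(259 − 7.2) = 1.0286
ABV = (1.0828 − 1.0286)·131.25

7.1114 % ABV


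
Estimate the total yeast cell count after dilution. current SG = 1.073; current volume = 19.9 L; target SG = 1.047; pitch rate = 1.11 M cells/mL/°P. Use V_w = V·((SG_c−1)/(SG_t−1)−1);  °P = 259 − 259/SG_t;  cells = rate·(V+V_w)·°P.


V_w = 19.9·((1.073−1)/(1.047−1)−1) = 11.0085
V_final = 19.9 + 11.0085 = 30.9085
°P = 259 − 259/1.047 = 11.6266
cells = 1.11·30.9085·11.6266

398.8889 billion cells


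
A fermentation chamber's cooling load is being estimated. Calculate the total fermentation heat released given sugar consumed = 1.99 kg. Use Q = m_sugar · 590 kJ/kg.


Q = 1.99 · 590

1174.1000 kJ


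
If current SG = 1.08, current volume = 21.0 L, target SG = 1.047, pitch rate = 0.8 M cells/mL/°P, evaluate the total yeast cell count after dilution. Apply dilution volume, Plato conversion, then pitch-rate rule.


V_w = V·((SG_c−1)/(SG_t−1)−1);  °P = 259 − 259/SG_t;  cells = rate·(V+V_w)·°P
V_w = 21.0·((1.08−1)/(1.047−1)−1) = 14.7447
V_final = 21.0 + 14.7447 = 35.7447
°P = 259 − 259/1.047 = 11.6266
cells = 0.8·35.7447·11.6266

332.4699 billion cells


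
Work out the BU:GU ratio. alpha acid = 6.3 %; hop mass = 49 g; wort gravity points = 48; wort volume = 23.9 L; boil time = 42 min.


U = 1.65·0.000125^(GP/1000)·(1−e^(−0.04t))/4.15;  IBU = (α/100)·m·U·1000/V;  BU:GU = IBU/GP
U = 1.65·0.000125^(48/1000)·(1−e^(−0.04·42))/4.15 = 0.2101
IBU = (6.3/100)·49·0.2101·1000/23.9 = 27.1426
BU:GU = 27.1426/48

0.5655


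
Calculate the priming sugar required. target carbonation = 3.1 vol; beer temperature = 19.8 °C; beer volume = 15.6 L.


residual = 14.695·(0.01821 + 0.09011·e^(−0.04·T));  sugar = (target − residual)·4.0·V
residual = 14.695·(0.01821 + 0.09011·e^(−0.04·19.8)) = 0.8674
sugar = (3.1 − 0.8674)·4.0·15.6

139.3167 g


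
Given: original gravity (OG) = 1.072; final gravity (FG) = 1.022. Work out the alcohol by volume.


ABV = (OG − FG) · 131.25
ABV = (1.072 − 1.022) · 131.25

6.5625 % ABV


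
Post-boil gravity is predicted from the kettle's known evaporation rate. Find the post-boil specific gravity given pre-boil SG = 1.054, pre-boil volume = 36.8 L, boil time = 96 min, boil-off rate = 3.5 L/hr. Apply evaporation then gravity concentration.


V_post = V_pre − rate·(t/60);  SG_post = 1 + (SG_pre−1)·V_pre/V_post
V_post = 36.8 − 3.5·(96/60) = 31.2000
SG_post = 1 + (1.054 − 1)·36.8/31.2000

1.0637


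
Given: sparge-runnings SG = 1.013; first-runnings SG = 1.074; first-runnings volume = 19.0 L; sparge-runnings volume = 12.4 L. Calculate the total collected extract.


total = Σ (SG_i − 1)·1000·V_i
first = (1.074 − 1)·1000·19.0 = 1406.0000
sparge = (1.013 − 1)·1000·12.4 = 161.2000
total = 1406.0000 + 161.2000

1567.2000 gravity·L


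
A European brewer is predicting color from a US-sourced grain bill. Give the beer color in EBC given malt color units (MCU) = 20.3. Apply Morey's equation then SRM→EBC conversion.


SRM = 1.4922·MCU^0.6859;  EBC = SRM·1.97
SRM = 1.4922·20.3^0.6859 = 11.7663
EBC = 11.7663·1.97

23.1795 EBC


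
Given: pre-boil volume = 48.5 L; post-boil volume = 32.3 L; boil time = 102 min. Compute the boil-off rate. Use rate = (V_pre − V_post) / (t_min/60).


rate = (48.5 − 32.3) / (102/60)

9.5294 L/hr


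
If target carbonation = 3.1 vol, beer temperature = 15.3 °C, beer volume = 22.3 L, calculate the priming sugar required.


residual = 14.695·(0.01821 + 0.09011·e^(−0.04·T));  sugar = (target − residual)·4.0·V
residual = 14.695·(0.01821 + 0.09011·e^(−0.04·15.3)) = 0.9856
sugar = (3.1 − 0.9856)·4.0·22.3

188.6004 g


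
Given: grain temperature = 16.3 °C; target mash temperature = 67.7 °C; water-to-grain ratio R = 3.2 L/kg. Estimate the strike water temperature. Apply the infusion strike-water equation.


T_strike = (0.41/R)·(T_mash − T_grain) + T_mash
T_strike = (0.41/3.2)·(67.7 − 16.3) + 67.7

74.2856 °C


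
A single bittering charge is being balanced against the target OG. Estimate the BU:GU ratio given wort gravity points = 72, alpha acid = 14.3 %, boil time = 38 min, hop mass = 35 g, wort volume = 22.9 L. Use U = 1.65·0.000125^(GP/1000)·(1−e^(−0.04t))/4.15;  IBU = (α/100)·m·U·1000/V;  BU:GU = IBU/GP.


U = 1.65·0.000125^(72/1000)·(1−e^(−0.04·38))/4.15 = 0.1626
IBU = (14.3/100)·35·0.1626·1000/22.9 = 35.5462
BU:GU = 35.5462/72

0.4937


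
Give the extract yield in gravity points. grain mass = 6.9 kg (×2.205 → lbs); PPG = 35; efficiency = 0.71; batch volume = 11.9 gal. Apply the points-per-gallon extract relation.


points = lbs × PPG × eff / vol
lbs = 6.9 × 2.205 = 15.2145
points = 15.2145 × 35 × 0.71 / 11.9

31.7715 points


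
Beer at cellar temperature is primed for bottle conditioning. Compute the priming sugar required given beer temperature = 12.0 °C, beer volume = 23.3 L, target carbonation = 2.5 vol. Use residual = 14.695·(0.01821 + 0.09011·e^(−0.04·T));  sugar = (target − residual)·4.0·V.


residual = 14.695·(0.01821 + 0.09011·e^(−0.04·12.0)) = 1.0870
sugar = (2.5 − 1.0870)·4.0·23.3

131.6946 g


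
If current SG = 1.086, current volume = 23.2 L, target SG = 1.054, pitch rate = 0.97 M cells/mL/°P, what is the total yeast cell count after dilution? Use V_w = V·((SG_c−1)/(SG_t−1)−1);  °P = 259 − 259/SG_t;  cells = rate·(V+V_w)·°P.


V_w = 23.2·((1.086−1)/(1.054−1)−1) = 13.7481
V_final = 23.2 + 13.7481 = 36.9481
°P = 259 − 259/1.054 = 13.2694
cells = 0.97·36.9481·13.2694

475.5731 billion cells


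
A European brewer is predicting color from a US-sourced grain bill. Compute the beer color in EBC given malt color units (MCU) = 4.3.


SRM = 1.4922·MCU^0.6859;  EBC = SRM·1.97
SRM = 1.4922·4.3^0.6859 = 4.0581
EBC = 4.0581·1.97

7.9945 EBC


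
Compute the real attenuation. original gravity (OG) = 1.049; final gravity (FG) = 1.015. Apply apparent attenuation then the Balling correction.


AA = (OG−FG)/(OG−1)·100;  RA = AA·0.8192
AA = (1.049 − 1.015)/(1.049 − 1)·100 = 69.3878
RA = 69.3878·0.8192

56.8424 %


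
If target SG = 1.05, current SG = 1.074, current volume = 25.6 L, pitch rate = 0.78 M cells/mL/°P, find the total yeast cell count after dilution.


V_w = V·((SG_c−1)/(SG_t−1)−1);  °P = 259 − 259/SG_t;  cells = rate·(V+V_w)·°P
V_w = 25.6·((1.074−1)/(1.05−1)−1) = 12.2880
V_final = 25.6 + 12.2880 = 37.8880
°P = 259 − 259/1.05 = 12.3333
cells = 0.78·37.8880·12.3333

364.4826 billion cells


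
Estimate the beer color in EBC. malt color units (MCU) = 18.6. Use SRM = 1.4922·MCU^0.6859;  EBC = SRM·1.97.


SRM = 1.4922·18.6^0.6859 = 11.0812
EBC = 11.0812·1.97

21.8299 EBC


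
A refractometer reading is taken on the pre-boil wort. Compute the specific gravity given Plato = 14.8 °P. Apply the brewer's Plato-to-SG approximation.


SG = 259/(259 − P)
SG = 259/(259 − 14.8)

1.0606


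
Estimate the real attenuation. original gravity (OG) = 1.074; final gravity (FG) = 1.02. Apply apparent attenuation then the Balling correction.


AA = (OG−FG)/(OG−1)·100;  RA = AA·0.8192
AA = (1.074 − 1.02)/(1.074 − 1)·100 = 72.9730
RA = 72.9730·0.8192

59.7795 %


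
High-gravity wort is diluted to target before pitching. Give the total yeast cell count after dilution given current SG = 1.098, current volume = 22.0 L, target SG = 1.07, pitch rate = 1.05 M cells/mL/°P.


V_w = V·((SG_c−1)/(SG_t−1)−1);  °P = 259 − 259/SG_t;  cells = rate·(V+V_w)·°P
V_w = 22.0·((1.098−1)/(1.07−1)−1) = 8.8000
V_final = 22.0 + 8.8000 = 30.8000
°P = 259 − 259/1.07 = 16.9439
cells = 1.05·30.8000·16.9439

547.9665 billion cells


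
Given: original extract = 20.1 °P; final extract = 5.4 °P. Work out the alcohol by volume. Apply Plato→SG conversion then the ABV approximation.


SG = 259/(259 − P);  ABV = (OG − FG)·131.25
OG = 259/(259 − 20.1) = 1.0841
FG = 259/(259 − 5.4) = 1.0213
ABV = (1.0841 − 1.0213)·131.25

8.2480 % ABV


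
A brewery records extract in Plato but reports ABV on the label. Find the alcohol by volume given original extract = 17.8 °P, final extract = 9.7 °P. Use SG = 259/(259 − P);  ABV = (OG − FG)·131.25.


OG = 259/(259 − 17.8) = 1.0738
FG = 259/(259 − 9.7) = 1.0389
ABV = (1.0738 − 1.0389)·131.25

4.5791 % ABV


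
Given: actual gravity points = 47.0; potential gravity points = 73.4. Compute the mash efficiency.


efficiency = actual / potential × 100
efficiency = 47.0 / 73.4 × 100

64.0327 %


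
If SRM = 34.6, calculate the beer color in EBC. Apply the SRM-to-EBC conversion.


EBC = SRM · 1.97
EBC = 34.6 · 1.97

68.1620 EBC


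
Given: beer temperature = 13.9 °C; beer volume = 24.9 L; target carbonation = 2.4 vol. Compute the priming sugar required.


residual = 14.695·(0.01821 + 0.09011·e^(−0.04·T));  sugar = (target − residual)·4.0·V
residual = 14.695·(0.01821 + 0.09011·e^(−0.04·13.9)) = 1.0270
sugar = (2.4 − 1.0270)·4.0·24.9

136.7505 g


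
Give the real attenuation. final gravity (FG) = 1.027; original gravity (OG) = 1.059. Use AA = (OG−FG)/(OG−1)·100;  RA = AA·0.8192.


AA = (1.059 − 1.027)/(1.059 − 1)·100 = 54.2373
RA = 54.2373·0.8192

44.4312 %


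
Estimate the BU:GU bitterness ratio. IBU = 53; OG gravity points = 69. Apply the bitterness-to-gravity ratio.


BU:GU = IBU / OG_points
BU:GU = 53 / 69

0.7681


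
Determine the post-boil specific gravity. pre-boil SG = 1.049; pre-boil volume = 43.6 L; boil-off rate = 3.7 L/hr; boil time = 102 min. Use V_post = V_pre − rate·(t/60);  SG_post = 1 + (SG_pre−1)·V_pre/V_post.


V_post = 43.6 − 3.7·(102/60) = 37.3100
SG_post = 1 + (1.049 − 1)·43.6/37.3100

1.0573


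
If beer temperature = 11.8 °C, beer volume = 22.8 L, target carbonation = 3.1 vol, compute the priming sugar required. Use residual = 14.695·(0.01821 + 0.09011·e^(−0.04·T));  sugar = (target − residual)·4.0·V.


residual = 14.695·(0.01821 + 0.09011·e^(−0.04·11.8)) = 1.0935
sugar = (3.1 − 1.0935)·4.0·22.8

182.9883 g


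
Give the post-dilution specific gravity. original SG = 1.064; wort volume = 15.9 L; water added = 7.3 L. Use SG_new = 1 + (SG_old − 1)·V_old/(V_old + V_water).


pts = (1.064 − 1)·1000·15.9/(15.9 + 7.3) = 43.8621
SG_new = 1 + 43.8621/1000

1.0439


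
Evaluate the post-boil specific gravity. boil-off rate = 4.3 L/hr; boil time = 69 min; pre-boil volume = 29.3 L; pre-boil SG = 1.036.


V_post = V_pre − rate·(t/60);  SG_post = 1 + (SG_pre−1)·V_pre/V_post
V_post = 29.3 − 4.3·(69/60) = 24.3550
SG_post = 1 + (1.036 − 1)·29.3/24.3550

1.0433


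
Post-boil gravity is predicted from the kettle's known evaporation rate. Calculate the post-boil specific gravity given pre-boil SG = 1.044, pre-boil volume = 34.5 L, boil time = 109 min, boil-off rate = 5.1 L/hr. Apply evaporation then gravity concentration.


V_post = V_pre − rate·(t/60);  SG_post = 1 + (SG_pre−1)·V_pre/V_post
V_post = 34.5 − 5.1·(109/60) = 25.2350
SG_post = 1 + (1.044 − 1)·34.5/25.2350

1.0602


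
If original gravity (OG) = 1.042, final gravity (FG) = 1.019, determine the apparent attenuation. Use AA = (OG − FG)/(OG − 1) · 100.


AA = (1.042 − 1.019)/(1.042 − 1) · 100

54.7619 %


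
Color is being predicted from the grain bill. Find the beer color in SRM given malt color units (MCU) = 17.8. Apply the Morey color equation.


SRM = 1.4922 · MCU^0.6859
SRM = 1.4922 · 17.8^0.6859

10.7520 SRM


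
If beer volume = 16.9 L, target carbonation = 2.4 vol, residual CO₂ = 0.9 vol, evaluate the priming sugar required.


sugar = (target − residual)·4.0·V
sugar = (2.4 − 0.9)·4.0·16.9

101.4000 g


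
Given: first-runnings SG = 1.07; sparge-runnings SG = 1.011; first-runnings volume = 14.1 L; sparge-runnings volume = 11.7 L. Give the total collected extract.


total = Σ (SG_i − 1)·1000·V_i
first = (1.07 − 1)·1000·14.1 = 987.0000
sparge = (1.011 − 1)·1000·11.7 = 128.7000
total = 987.0000 + 128.7000

1115.7000 gravity·L


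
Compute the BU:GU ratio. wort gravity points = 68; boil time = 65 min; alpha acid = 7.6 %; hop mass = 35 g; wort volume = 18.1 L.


U = 1.65·0.000125^(GP/1000)·(1−e^(−0.04t))/4.15;  IBU = (α/100)·m·U·1000/V;  BU:GU = IBU/GP
U = 1.65·0.000125^(68/1000)·(1−e^(−0.04·65))/4.15 = 0.1998
IBU = (7.6/100)·35·0.1998·1000/18.1 = 29.3570
BU:GU = 29.3570/68

0.4317


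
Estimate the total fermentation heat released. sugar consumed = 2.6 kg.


Q = m_sugar · 590 kJ/kg
Q = 2.6 · 590

1534.0000 kJ


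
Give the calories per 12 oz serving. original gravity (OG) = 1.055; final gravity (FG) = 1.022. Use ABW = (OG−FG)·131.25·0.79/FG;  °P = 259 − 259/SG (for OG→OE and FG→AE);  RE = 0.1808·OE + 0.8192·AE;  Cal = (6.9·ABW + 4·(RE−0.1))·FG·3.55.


ABW = (1.055 − 1.022)·131.25·0.79/1.022 = 3.3480
OE = 259 − 259/1.055 = 13.5024 °P
AE = 259 − 259/1.022 = 5.5753 °P
RE = 0.1808·13.5024 + 0.8192·5.5753 = 7.0085 °P
Cal = (6.9·3.3480 + 4·(7.0085−0.1))·1.022·3.55

184.0739 kcal


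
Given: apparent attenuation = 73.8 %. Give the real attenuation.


RA = AA · 0.8192
RA = 73.8 · 0.8192

60.4570 %


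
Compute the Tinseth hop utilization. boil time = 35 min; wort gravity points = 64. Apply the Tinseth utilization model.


U = 1.65·0.000125^(GP/1000) · (1 − e^(−0.04·t))/4.15
bigness = 1.65·0.000125^(64/1000) = 0.9283
boil_factor = (1 − e^(−0.04·35))/4.15 = 0.1815
U = 0.9283 · 0.1815

0.1685


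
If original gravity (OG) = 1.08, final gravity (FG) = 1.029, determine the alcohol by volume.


ABV = (OG − FG) · 131.25
ABV = (1.08 − 1.029) · 131.25

6.6938 % ABV


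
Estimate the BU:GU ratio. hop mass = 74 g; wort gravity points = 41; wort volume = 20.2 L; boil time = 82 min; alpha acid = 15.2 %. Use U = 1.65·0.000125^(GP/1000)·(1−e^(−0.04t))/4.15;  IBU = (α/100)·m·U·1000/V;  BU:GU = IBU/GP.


U = 1.65·0.000125^(41/1000)·(1−e^(−0.04·82))/4.15 = 0.2647
IBU = (15.2/100)·74·0.2647·1000/20.2 = 147.3927
BU:GU = 147.3927/41

3.5949


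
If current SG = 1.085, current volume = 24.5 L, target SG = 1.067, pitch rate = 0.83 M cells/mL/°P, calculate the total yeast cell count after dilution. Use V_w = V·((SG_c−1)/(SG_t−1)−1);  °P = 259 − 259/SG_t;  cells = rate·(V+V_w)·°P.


V_w = 24.5·((1.085−1)/(1.067−1)−1) = 6.5821
V_final = 24.5 + 6.5821 = 31.0821
°P = 259 − 259/1.067 = 16.2634
cells = 0.83·31.0821·16.2634

419.5642 billion cells


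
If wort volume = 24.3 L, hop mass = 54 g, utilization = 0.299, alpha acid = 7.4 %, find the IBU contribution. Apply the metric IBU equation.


IBU = (α/100)·mass·U·1000 / V
IBU = (7.4/100)·54·0.299·1000 / 24.3

49.1689 IBU


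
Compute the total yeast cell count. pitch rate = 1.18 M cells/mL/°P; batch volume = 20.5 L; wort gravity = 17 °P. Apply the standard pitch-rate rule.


cells (billions) = rate · V_L · °P
cells = 1.18 · 20.5 · 17

411.2300 billion cells


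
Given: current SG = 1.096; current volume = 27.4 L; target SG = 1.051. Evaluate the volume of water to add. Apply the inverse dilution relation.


V_water = V·((SG_curr − 1)/(SG_target − 1) − 1)
V_water = 27.4·((1.096 − 1)/(1.051 − 1) − 1)

24.1765 L


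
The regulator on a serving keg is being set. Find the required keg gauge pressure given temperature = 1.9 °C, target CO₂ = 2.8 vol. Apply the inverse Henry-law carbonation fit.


psi = vols/(0.01821 + 0.09011·e^(−0.04·T)) − 14.695
psi = 2.8/(0.01821 + 0.09011·e^(−0.04·1.9)) − 14.695

12.8301 psi


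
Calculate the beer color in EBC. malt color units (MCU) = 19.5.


SRM = 1.4922·MCU^0.6859;  EBC = SRM·1.97
SRM = 1.4922·19.5^0.6859 = 11.4462
EBC = 11.4462·1.97

22.5490 EBC


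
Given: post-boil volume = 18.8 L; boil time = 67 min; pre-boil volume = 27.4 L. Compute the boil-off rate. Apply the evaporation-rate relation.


rate = (V_pre − V_post) / (t_min/60)
rate = (27.4 − 18.8) / (67/60)

7.7015 L/hr


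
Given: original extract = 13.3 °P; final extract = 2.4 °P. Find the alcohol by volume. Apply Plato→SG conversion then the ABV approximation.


SG = 259/(259 − P);  ABV = (OG − FG)·131.25
OG = 259/(259 − 13.3) = 1.0541
FG = 259/(259 − 2.4) = 1.0094
ABV = (1.0541 − 1.0094)·131.25

5.8771 % ABV


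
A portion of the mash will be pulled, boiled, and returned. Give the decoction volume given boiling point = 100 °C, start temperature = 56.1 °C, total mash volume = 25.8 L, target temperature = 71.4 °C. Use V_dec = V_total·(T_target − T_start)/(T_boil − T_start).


V_dec = 25.8·(71.4 − 56.1)/(100 − 56.1)

8.9918 L


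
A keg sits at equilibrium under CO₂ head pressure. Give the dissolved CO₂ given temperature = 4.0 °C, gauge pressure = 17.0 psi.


vols = (P + 14.695)·(0.01821 + 0.09011·e^(−0.04·T))
vols = (17.0 + 14.695)·(0.01821 + 0.09011·e^(−0.04·4.0))

3.0109 volumes


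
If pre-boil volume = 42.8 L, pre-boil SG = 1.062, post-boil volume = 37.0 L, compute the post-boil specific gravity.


SG_post = 1 + (SG_pre − 1)·V_pre/V_post
pts_pre = (1.062 − 1)·1000 = 62.0000
pts_post = 62.0000·42.8/37.0 = 71.7189
SG_post = 1 + 71.7189/1000

1.0717
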